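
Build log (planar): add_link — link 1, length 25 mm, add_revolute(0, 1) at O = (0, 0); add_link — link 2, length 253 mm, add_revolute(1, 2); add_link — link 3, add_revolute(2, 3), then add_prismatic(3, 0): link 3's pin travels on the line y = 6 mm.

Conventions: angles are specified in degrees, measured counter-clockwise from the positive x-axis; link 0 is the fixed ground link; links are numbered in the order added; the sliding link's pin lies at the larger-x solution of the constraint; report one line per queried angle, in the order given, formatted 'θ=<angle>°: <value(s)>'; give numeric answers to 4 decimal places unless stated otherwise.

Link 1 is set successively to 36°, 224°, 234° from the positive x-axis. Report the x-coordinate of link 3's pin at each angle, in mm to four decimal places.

geometry: r = 25 mm, L = 253 mm, e = 6 mm
θ=36°: crank pin P = (r cos θ, r sin θ) = (20.225425, 14.694631)
θ=36°: h = r sin θ − e = 14.694631 − 6 = 8.694631
θ=36°: x = r cos θ + √(L² − h²) = 20.225425 + 252.850555 = 273.075980
θ=224°: crank pin P = (r cos θ, r sin θ) = (-17.983495, -17.366459)
θ=224°: h = r sin θ − e = -17.366459 − 6 = -23.366459
θ=224°: x = r cos θ + √(L² − h²) = -17.983495 + 251.918655 = 233.935160
θ=234°: crank pin P = (r cos θ, r sin θ) = (-14.694631, -20.225425)
θ=234°: h = r sin θ − e = -20.225425 − 6 = -26.225425
θ=234°: x = r cos θ + √(L² − h²) = -14.694631 + 251.637094 = 236.942463

θ=36°: 273.0760
θ=224°: 233.9352
θ=234°: 236.9425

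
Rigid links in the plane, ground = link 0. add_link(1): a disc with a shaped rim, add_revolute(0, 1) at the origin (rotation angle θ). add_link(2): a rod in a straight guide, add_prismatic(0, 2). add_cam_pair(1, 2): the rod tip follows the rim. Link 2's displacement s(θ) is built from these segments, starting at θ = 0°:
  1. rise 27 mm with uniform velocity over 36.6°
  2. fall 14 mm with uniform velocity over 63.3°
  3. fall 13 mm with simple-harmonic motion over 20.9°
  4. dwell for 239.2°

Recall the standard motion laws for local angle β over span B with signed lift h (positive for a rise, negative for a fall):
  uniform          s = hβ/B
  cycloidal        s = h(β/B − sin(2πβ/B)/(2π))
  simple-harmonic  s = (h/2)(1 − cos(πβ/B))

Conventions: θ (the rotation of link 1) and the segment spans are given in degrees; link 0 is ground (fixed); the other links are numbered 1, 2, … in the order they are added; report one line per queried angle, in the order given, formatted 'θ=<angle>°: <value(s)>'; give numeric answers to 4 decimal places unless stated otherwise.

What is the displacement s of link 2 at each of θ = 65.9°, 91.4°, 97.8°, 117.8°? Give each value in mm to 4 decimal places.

segment 1 (0° to 36.6°, uniform, h = 27) is passed completely: s = 0.0000 + (27) = 27.0000
θ = 65.9° falls in segment 2 (36.6° to 99.9°, uniform, h = -14): β = 65.9 − 36.6 = 29.3°, B = 63.3°; Δs = -14·29.3/63.3 = -6.4803; s = 27.0000 − 6.4803 = 20.5197
θ = 91.4° falls in segment 2 (36.6° to 99.9°, uniform, h = -14): β = 91.4 − 36.6 = 54.8°, B = 63.3°; Δs = -14·54.8/63.3 = -12.1201; s = 27.0000 − 12.1201 = 14.8799
θ = 97.8° falls in segment 2 (36.6° to 99.9°, uniform, h = -14): β = 97.8 − 36.6 = 61.2°, B = 63.3°; Δs = -14·61.2/63.3 = -13.5355; s = 27.0000 − 13.5355 = 13.4645
segment 2 (36.6° to 99.9°, uniform, h = -14) is passed completely: s = 27.0000 + (-14) = 13.0000
θ = 117.8° falls in segment 3 (99.9° to 120.8°, simple-harmonic, h = -13): β = 117.8 − 99.9 = 17.9°, B = 20.9°; Δs = -13/2·(1 − cos(π·0.8565)) = -12.3502; s = 13.0000 − 12.3502 = 0.6498

θ=65.9°: 20.5197
θ=91.4°: 14.8799
θ=97.8°: 13.4645
θ=117.8°: 0.6498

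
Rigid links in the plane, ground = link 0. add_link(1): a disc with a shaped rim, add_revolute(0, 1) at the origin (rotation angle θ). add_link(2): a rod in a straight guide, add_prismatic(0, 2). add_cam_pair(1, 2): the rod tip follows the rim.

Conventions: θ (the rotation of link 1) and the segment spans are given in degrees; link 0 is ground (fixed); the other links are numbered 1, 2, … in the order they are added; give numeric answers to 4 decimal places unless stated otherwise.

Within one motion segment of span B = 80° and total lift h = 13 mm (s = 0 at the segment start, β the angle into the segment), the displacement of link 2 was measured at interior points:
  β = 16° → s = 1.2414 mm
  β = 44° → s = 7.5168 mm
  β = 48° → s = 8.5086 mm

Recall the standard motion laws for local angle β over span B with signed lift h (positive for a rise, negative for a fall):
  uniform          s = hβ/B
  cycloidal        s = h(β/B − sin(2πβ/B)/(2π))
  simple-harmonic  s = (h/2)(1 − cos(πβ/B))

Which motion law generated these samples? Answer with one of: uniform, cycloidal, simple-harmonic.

candidates at β/B = r: uniform s = h·r (linear in β); cycloidal s = h·(r − sin(2πr)/(2π)); simple-harmonic s = (h/2)(1 − cos(πr))
β=16°: printed 1.2414 | uniform 2.6000, cycloidal 0.6323, simple-harmonic 1.2414
β=44°: printed 7.5168 | uniform 7.1500, cycloidal 7.7894, simple-harmonic 7.5168
β=48°: printed 8.5086 | uniform 7.8000, cycloidal 9.0161, simple-harmonic 8.5086
only one law matches every sample → simple-harmonic

simple-harmonic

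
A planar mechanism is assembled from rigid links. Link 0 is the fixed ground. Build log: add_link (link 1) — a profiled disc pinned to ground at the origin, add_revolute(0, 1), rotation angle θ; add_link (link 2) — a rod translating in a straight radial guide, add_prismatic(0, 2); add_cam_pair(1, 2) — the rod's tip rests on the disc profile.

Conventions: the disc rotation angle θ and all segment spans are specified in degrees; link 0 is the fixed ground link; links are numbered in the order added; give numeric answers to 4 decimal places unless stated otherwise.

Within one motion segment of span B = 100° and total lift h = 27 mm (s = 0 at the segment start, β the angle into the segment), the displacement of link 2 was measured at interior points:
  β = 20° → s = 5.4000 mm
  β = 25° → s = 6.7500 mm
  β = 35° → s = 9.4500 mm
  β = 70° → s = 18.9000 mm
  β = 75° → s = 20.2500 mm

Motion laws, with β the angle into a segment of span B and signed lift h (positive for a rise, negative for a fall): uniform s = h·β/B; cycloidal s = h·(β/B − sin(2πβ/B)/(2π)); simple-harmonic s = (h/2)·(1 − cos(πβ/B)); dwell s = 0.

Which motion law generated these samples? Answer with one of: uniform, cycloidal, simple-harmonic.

candidates at β/B = r: uniform s = h·r (linear in β); cycloidal s = h·(r − sin(2πr)/(2π)); simple-harmonic s = (h/2)(1 − cos(πr))
β=20°: printed 5.4000 | uniform 5.4000, cycloidal 1.3131, simple-harmonic 2.5783
β=25°: printed 6.7500 | uniform 6.7500, cycloidal 2.4528, simple-harmonic 3.9541
β=35°: printed 9.4500 | uniform 9.4500, cycloidal 5.9735, simple-harmonic 7.3711
β=70°: printed 18.9000 | uniform 18.9000, cycloidal 22.9869, simple-harmonic 21.4351
β=75°: printed 20.2500 | uniform 20.2500, cycloidal 24.5472, simple-harmonic 23.0459
only one law matches every sample → uniform

uniform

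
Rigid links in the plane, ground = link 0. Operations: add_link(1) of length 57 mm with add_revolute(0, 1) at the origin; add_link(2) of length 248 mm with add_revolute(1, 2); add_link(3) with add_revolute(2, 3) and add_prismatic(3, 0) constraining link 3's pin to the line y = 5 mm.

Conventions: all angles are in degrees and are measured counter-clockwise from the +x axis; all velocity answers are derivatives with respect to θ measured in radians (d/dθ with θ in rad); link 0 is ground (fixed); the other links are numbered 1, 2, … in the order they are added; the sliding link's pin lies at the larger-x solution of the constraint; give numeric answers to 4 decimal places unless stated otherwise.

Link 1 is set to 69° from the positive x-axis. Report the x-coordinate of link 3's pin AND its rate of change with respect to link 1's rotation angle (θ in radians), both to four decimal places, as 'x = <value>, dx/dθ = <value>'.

geometry: r = 57 mm, L = 248 mm, e = 5 mm
crank pin P = (r cos θ, r sin θ) = (20.426973, 53.214084)
h = r sin θ − e = 53.214084 − 5 = 48.214084
x = r cos θ + √(L² − h²) = 20.426973 + 243.268169 = 263.695142
dx/dθ = −r sin θ − h·r cos θ/√(L² − h²) (θ in radians; h = 48.214084) = -57.262570

x = 263.6951, dx/dθ = -57.2626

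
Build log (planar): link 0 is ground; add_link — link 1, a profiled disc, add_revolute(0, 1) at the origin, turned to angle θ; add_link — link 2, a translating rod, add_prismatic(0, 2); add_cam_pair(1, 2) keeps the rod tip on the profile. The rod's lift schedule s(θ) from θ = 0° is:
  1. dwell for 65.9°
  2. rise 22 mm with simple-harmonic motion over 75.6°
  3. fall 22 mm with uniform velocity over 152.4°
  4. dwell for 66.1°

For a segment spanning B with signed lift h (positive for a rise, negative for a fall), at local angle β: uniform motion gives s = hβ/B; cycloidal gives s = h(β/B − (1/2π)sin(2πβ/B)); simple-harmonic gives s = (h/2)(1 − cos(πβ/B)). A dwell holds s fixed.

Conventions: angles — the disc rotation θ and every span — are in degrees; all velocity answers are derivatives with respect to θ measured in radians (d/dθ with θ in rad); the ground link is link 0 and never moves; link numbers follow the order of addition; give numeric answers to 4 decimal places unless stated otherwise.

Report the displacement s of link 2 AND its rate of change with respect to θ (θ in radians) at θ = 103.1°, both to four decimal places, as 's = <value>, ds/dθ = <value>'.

seg 1 [0°–65.9°] dwell: s stays 0.0000
seg 2 [65.9°–141.5°] simple-harmonic, h=22: θ=103.1° here. β=37.2, B=75.6. 22/2·(1 − cos(π·0.4921)) = 10.7258 → s = 10.7258
velocity in seg [65.9°–141.5°] (simple-harmonic), θ in radians: β = 37.2° = 0.6493 rad, B = 75.6° = 1.3195 rad; ds/dθ = (πh/(2B)) sin(πβ/B) = (π·22/(2·1.3195)) sin(π·0.4921) = 26.182336 mm/rad

s = 10.7258, ds/dθ = 26.1823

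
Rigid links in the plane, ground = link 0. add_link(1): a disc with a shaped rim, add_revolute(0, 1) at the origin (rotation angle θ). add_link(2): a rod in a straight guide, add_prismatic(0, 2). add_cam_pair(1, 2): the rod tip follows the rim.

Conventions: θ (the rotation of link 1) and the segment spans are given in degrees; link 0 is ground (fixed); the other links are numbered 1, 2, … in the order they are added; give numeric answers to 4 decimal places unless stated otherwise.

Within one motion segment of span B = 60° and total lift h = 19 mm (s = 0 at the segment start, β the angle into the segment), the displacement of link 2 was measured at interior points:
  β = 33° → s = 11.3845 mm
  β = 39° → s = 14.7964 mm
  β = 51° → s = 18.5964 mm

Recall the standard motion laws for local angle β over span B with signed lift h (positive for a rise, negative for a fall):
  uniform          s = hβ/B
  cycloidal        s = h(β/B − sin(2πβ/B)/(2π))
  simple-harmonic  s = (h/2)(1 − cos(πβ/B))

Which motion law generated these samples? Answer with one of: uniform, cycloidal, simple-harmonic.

candidates at β/B = r: uniform s = h·r (linear in β); cycloidal s = h·(r − sin(2πr)/(2π)); simple-harmonic s = (h/2)(1 − cos(πr))
β=33°: printed 11.3845 | uniform 10.4500, cycloidal 11.3845, simple-harmonic 10.9861
β=39°: printed 14.7964 | uniform 12.3500, cycloidal 14.7964, simple-harmonic 13.8129
β=51°: printed 18.5964 | uniform 16.1500, cycloidal 18.5964, simple-harmonic 17.9646
only one law matches every sample → cycloidal

cycloidal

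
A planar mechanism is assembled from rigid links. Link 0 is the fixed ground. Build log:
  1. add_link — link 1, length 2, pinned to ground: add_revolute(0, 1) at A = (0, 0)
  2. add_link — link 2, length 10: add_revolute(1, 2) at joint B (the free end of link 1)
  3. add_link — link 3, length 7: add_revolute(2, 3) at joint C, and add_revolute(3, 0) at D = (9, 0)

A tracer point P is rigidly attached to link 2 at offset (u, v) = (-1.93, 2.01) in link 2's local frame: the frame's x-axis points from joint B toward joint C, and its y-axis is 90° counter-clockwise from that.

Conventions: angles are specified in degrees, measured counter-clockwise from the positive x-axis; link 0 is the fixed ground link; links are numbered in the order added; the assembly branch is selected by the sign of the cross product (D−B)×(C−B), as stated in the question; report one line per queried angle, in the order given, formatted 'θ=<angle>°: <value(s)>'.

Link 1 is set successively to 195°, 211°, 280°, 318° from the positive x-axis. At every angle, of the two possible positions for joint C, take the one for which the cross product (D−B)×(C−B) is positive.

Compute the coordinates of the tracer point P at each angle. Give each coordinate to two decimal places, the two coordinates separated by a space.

A=(0,0), D=(9.00,0)
θ=195°: B = A + 2.00·(cos195°, sin195°) = (-1.9319, -0.5176)
θ=195°: |BD| = 10.9441
θ=195°: circle(B,10.00) ∩ circle(D,7.00): a=7.8021, h=6.2552
θ=195°:   candidates: C₊=(5.5656,6.0996) cross=68.458; C₋=(6.1574,-6.3968) cross=-68.458
θ=195°:   branch + wants cross > 0 → take C=(5.5656,6.0996) (cross=68.458)
θ=195°: ex = (C−B)/|BC| = (0.7497,0.6617); ey = (-0.6617,0.7497)
θ=195°: P = B + -1.93·ex + 2.01·ey = (-4.7089,-0.2878)
θ=211°: B = A + 2.00·(cos211°, sin211°) = (-1.7143, -1.0301)
θ=211°: |BD| = 10.7637
θ=211°: circle(B,10.00) ∩ circle(D,7.00): a=7.7509, h=6.3185
θ=211°:   candidates: C₊=(5.3964,6.0011) cross=68.010; C₋=(6.6057,-6.5778) cross=-68.010
θ=211°:   branch + wants cross > 0 → take C=(5.3964,6.0011) (cross=68.010)
θ=211°: ex = (C−B)/|BC| = (0.7111,0.7031); ey = (-0.7031,0.7111)
θ=211°: P = B + -1.93·ex + 2.01·ey = (-4.5000,-0.9579)
θ=280°: B = A + 2.00·(cos280°, sin280°) = (0.3473, -1.9696)
θ=280°: |BD| = 8.8740
θ=280°: circle(B,10.00) ∩ circle(D,7.00): a=7.3106, h=6.8232
θ=280°:   candidates: C₊=(5.9611,6.3060) cross=60.549; C₋=(8.9899,-7.0000) cross=-60.549
θ=280°:   branch + wants cross > 0 → take C=(5.9611,6.3060) (cross=60.549)
θ=280°: ex = (C−B)/|BC| = (0.5614,0.8276); ey = (-0.8276,0.5614)
θ=280°: P = B + -1.93·ex + 2.01·ey = (-2.3996,-2.4384)
θ=318°: B = A + 2.00·(cos318°, sin318°) = (1.4863, -1.3383)
θ=318°: |BD| = 7.6320
θ=318°: circle(B,10.00) ∩ circle(D,7.00): a=7.1572, h=6.9839
θ=318°:   candidates: C₊=(7.3080,6.7924) cross=53.301; C₋=(9.7572,-6.9589) cross=-53.301
θ=318°:   branch + wants cross > 0 → take C=(7.3080,6.7924) (cross=53.301)
θ=318°: ex = (C−B)/|BC| = (0.5822,0.8131); ey = (-0.8131,0.5822)
θ=318°: P = B + -1.93·ex + 2.01·ey = (-1.2716,-1.7373)

θ=195°: -4.71 -0.29
θ=211°: -4.50 -0.96
θ=280°: -2.40 -2.44
θ=318°: -1.27 -1.74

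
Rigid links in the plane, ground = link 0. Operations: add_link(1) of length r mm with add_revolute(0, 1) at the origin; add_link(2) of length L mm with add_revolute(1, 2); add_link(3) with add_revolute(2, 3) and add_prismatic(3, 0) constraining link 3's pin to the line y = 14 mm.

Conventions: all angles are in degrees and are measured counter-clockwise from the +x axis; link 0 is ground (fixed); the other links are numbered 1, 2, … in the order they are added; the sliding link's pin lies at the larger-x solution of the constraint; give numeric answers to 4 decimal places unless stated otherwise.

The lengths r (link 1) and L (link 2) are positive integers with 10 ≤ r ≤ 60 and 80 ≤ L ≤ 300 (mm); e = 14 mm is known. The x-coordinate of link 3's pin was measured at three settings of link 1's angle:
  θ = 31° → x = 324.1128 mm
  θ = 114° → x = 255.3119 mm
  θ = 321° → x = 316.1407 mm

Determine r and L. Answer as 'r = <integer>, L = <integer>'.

constraint per measurement: (x − r cos θ)² + (r sin θ − e)² = L²
subtracting the θ₁ and θ₂ equations cancels the r² and L² terms:
r = (x₁² − x₂²) / (2[(x₁cos θ₁ + e sin θ₁) − (x₂cos θ₂ + e sin θ₂)]) = 53.0000 → r = 53
L² = (x₁ − r cos θ₁)² + (r sin θ₁ − e)² = 77840.9879 → L = 279.0000 → L = 279
check at θ₃=321°: x = 316.1407 (printed 316.1407) ✓

r = 53, L = 279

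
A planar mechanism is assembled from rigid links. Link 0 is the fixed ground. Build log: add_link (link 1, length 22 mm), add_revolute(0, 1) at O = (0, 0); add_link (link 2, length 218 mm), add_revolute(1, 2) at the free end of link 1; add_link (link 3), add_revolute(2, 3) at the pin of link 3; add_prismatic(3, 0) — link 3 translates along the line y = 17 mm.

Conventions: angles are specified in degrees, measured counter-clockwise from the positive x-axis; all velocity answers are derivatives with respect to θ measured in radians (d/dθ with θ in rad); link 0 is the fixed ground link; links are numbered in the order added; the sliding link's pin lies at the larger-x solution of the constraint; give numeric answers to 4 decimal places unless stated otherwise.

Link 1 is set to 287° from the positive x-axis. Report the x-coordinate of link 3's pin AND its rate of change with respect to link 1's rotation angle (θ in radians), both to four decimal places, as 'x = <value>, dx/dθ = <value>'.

geometry: r = 22 mm, L = 218 mm, e = 17 mm
crank pin P = (r cos θ, r sin θ) = (6.432178, -21.038705)
h = r sin θ − e = -21.038705 − 17 = -38.038705
x = r cos θ + √(L² − h²) = 6.432178 + 214.655671 = 221.087848
dx/dθ = −r sin θ − h·r cos θ/√(L² − h²) (θ in radians; h = -38.038705) = 22.178538

x = 221.0878, dx/dθ = 22.1785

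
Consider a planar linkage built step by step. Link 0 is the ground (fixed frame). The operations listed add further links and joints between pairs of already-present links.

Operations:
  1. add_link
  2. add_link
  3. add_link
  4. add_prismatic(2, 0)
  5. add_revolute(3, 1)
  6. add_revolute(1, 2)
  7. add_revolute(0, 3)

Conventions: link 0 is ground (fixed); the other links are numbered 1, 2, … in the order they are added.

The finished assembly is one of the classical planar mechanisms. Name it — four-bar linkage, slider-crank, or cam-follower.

links: 4 (incl. ground); joints: 3 revolute, 1 prismatic, 0 higher (cam) pair, forming one closed loop
4 links, 3 revolutes + 1 prismatic in one loop → slider-crank

slider-crank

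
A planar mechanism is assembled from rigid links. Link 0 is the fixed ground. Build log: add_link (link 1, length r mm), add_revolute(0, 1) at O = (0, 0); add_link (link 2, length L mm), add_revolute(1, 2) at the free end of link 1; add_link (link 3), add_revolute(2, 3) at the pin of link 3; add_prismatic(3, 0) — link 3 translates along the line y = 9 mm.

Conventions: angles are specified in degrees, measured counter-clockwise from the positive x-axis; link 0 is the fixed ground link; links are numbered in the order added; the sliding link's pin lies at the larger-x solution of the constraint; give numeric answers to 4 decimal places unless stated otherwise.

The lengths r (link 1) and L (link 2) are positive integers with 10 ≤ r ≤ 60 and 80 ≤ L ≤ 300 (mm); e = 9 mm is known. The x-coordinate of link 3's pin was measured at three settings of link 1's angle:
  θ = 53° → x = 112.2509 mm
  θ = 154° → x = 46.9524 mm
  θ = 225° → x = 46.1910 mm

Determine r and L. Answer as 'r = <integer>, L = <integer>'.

constraint per measurement: (x − r cos θ)² + (r sin θ − e)² = L²
subtracting the θ₁ and θ₂ equations cancels the r² and L² terms:
r = (x₁² − x₂²) / (2[(x₁cos θ₁ + e sin θ₁) − (x₂cos θ₂ + e sin θ₂)]) = 46.0000 → r = 46
L² = (x₁ − r cos θ₁)² + (r sin θ₁ − e)² = 7921.0008 → L = 89.0000 → L = 89
check at θ₃=225°: x = 46.1910 (printed 46.1910) ✓

r = 46, L = 89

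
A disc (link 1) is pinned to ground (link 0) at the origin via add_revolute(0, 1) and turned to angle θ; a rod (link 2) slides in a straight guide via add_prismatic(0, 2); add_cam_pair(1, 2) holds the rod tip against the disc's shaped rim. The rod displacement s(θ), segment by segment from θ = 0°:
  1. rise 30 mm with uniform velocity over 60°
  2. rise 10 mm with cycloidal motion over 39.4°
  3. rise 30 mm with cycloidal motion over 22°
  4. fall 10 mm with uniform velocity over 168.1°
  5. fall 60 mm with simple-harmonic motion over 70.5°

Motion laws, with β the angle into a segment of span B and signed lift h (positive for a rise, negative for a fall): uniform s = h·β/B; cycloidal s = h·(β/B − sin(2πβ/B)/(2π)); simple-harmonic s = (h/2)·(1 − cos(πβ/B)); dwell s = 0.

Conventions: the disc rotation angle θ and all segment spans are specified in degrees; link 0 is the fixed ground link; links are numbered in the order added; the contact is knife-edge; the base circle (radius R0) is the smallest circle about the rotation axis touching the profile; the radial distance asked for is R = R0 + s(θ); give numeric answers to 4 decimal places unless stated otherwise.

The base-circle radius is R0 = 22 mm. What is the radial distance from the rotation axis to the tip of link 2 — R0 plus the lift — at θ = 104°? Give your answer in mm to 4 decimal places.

segment 1 (0° to 60°, uniform, h = 30) is passed completely: s = 0.0000 + (30) = 30.0000
segment 2 (60° to 99.4°, cycloidal, h = 10) is passed completely: s = 30.0000 + (10) = 40.0000
θ = 104° falls in segment 3 (99.4° to 121.4°, cycloidal, h = 30): β = 104 − 99.4 = 4.6°, B = 22°; Δs = 30·(0.2091 − sin(2π·0.2091)/(2π)) = 1.6549; s = 40.0000 + 1.6549 = 41.6549
R = R0 + s = 22 + 41.6549 = 63.6549

63.6549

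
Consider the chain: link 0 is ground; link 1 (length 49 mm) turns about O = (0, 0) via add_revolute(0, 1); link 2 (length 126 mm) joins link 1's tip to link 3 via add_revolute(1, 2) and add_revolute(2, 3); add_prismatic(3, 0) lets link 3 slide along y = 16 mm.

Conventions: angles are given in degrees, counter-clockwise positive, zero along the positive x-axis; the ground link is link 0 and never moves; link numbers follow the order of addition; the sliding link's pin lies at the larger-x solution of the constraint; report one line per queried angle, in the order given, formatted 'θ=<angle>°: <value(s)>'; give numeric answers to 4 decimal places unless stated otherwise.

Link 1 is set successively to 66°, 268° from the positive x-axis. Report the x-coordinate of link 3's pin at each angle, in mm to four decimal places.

geometry: r = 49 mm, L = 126 mm, e = 16 mm
θ=66°: crank pin P = (r cos θ, r sin θ) = (19.930096, 44.763727)
θ=66°: h = r sin θ − e = 44.763727 − 16 = 28.763727
θ=66°: x = r cos θ + √(L² − h²) = 19.930096 + 122.672931 = 142.603026
θ=268°: crank pin P = (r cos θ, r sin θ) = (-1.710075, -48.970151)
θ=268°: h = r sin θ − e = -48.970151 − 16 = -64.970151
θ=268°: x = r cos θ + √(L² − h²) = -1.710075 + 107.957767 = 106.247692

θ=66°: 142.6030
θ=268°: 106.2477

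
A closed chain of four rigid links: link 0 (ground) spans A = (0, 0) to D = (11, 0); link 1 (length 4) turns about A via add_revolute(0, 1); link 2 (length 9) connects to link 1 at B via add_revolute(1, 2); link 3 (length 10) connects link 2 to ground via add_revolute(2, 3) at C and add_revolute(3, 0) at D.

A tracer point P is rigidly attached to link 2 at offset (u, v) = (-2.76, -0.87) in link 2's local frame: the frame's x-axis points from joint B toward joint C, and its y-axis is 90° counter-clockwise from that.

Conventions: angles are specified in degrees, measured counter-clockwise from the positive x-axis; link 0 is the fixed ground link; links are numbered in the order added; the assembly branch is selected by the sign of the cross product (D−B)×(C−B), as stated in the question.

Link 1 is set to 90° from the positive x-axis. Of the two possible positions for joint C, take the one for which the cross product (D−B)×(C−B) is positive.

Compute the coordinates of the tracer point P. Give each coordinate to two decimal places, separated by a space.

A=(0,0), D=(11.00,0)
B = A + 4.00·(cos90°, sin90°) = (0.0000, 4.0000)
|BD| = 11.7047
circle(B,9.00) ∩ circle(D,10.00): a=5.0407, h=7.4560
  candidates: C₊=(7.2852,9.2844) cross=87.270; C₋=(2.1892,-4.7297) cross=-87.270
  branch + wants cross > 0 → take C=(7.2852,9.2844) (cross=87.270)
ex = (C−B)/|BC| = (0.8095,0.5872); ey = (-0.5872,0.8095)
P = B + -2.76·ex + -0.87·ey = (-1.7233,1.6752)

-1.72 1.68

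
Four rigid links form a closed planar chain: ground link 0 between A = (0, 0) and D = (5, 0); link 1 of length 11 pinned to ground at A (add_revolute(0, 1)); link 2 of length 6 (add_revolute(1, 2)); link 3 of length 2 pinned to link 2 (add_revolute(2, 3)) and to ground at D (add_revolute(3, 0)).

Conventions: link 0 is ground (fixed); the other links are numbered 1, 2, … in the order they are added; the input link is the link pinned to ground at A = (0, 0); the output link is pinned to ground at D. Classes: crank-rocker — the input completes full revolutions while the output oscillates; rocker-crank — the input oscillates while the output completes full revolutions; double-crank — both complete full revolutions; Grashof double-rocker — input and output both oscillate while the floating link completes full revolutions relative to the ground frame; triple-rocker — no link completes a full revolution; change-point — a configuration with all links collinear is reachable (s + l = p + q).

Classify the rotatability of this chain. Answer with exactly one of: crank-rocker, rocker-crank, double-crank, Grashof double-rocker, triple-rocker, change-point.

lengths: ground=5, input=11, coupler=6, output=2
sorted: s=2 (shortest), l=11 (longest), p+q=11
s + l = 13 vs p + q = 11
s + l > p + q → non-Grashof → no link fully rotates → triple-rocker

triple-rocker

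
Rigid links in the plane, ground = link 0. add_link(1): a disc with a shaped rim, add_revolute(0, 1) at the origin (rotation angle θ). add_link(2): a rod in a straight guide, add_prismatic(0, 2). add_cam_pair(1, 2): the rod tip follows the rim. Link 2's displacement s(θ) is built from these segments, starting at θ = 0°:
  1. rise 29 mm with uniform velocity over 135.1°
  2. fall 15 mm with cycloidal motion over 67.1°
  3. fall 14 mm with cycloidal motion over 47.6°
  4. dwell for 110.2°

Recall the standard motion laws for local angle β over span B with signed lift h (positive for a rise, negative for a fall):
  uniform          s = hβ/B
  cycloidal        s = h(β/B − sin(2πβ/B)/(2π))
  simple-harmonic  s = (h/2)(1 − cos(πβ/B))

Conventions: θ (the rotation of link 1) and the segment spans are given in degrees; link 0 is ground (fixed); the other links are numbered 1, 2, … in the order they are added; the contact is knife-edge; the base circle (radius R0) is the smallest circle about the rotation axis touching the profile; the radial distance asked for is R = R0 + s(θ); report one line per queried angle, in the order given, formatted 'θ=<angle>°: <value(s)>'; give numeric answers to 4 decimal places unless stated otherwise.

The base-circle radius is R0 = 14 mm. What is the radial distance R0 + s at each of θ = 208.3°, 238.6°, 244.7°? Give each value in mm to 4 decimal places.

segment 1 (0° to 135.1°, uniform, h = 29) is passed completely: s = 0.0000 + (29) = 29.0000
segment 2 (135.1° to 202.2°, cycloidal, h = -15) is passed completely: s = 29.0000 + (-15) = 14.0000
θ = 208.3° falls in segment 3 (202.2° to 249.8°, cycloidal, h = -14): β = 208.3 − 202.2 = 6.1°, B = 47.6°; Δs = -14·(0.1282 − sin(2π·0.1282)/(2π)) = -0.1877; s = 14.0000 − 0.1877 = 13.8123
θ = 238.6° falls in segment 3 (202.2° to 249.8°, cycloidal, h = -14): β = 238.6 − 202.2 = 36.4°, B = 47.6°; Δs = -14·(0.7647 − sin(2π·0.7647)/(2π)) = -12.9245; s = 14.0000 − 12.9245 = 1.0755
θ = 244.7° falls in segment 3 (202.2° to 249.8°, cycloidal, h = -14): β = 244.7 − 202.2 = 42.5°, B = 47.6°; Δs = -14·(0.8929 − sin(2π·0.8929)/(2π)) = -13.8892; s = 14.0000 − 13.8892 = 0.1108
θ=208.3°: R = R0 + s = 14 + 13.8123 = 27.8123
θ=238.6°: R = R0 + s = 14 + 1.0755 = 15.0755
θ=244.7°: R = R0 + s = 14 + 0.1108 = 14.1108

θ=208.3°: 27.8123
θ=238.6°: 15.0755
θ=244.7°: 14.1108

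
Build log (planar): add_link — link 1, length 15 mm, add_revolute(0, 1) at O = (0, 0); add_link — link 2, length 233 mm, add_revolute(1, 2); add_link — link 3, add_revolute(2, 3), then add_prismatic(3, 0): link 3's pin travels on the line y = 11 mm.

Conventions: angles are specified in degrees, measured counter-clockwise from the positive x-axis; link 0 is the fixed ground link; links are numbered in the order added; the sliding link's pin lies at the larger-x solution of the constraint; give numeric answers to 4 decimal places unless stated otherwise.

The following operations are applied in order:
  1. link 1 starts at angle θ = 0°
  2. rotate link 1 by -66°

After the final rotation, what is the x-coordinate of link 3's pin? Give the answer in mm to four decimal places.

geometry: r = 15 mm, L = 233 mm, e = 11 mm; θ starts at 0°
rotate link 1 by -66°: θ ← 0° -66° = -66°
crank pin P = (r cos θ, r sin θ) = (6.101050, -13.703182)
h = r sin θ − e = -13.703182 − 11 = -24.703182
x = r cos θ + √(L² − h²) = 6.101050 + 231.686756 = 237.787805

237.7878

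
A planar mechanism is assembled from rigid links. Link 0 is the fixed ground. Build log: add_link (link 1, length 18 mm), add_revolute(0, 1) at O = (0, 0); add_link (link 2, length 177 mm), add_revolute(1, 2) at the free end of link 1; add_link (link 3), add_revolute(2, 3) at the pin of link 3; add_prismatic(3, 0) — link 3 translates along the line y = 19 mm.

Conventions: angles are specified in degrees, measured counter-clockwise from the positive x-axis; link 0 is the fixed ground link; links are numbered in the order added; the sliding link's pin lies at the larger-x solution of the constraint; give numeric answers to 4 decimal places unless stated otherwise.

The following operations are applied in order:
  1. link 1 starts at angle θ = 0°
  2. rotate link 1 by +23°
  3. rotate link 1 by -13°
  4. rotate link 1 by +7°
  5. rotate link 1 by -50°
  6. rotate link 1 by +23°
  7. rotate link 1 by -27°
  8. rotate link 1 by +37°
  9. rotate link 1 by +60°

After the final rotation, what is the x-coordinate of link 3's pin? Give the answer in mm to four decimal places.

geometry: r = 18 mm, L = 177 mm, e = 19 mm; θ starts at 0°
rotate link 1 by +23°: θ ← 0° +23° = 23°
rotate link 1 by -13°: θ ← 23° -13° = 10°
rotate link 1 by +7°: θ ← 10° +7° = 17°
rotate link 1 by -50°: θ ← 17° -50° = -33°
rotate link 1 by +23°: θ ← -33° +23° = -10°
rotate link 1 by -27°: θ ← -10° -27° = -37°
rotate link 1 by +37°: θ ← -37° +37° = 0°
rotate link 1 by +60°: θ ← 0° +60° = 60°
crank pin P = (r cos θ, r sin θ) = (9.000000, 15.588457)
h = r sin θ − e = 15.588457 − 19 = -3.411543
x = r cos θ + √(L² − h²) = 9.000000 + 176.967119 = 185.967119

185.9671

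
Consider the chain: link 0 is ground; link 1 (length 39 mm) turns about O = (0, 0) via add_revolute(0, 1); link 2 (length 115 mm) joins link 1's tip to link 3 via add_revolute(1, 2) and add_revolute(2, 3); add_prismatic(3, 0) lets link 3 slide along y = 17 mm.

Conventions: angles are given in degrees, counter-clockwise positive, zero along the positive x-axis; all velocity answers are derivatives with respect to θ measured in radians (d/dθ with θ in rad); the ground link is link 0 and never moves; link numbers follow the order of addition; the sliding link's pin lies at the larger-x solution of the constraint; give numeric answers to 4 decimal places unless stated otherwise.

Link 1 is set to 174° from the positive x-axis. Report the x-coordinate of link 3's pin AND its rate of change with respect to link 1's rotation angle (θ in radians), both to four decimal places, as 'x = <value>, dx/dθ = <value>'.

geometry: r = 39 mm, L = 115 mm, e = 17 mm
crank pin P = (r cos θ, r sin θ) = (-38.786354, 4.076610)
h = r sin θ − e = 4.076610 − 17 = -12.923390
x = r cos θ + √(L² − h²) = -38.786354 + 114.271545 = 75.485191
dx/dθ = −r sin θ − h·r cos θ/√(L² − h²) (θ in radians; h = -12.923390) = -8.463102

x = 75.4852, dx/dθ = -8.4631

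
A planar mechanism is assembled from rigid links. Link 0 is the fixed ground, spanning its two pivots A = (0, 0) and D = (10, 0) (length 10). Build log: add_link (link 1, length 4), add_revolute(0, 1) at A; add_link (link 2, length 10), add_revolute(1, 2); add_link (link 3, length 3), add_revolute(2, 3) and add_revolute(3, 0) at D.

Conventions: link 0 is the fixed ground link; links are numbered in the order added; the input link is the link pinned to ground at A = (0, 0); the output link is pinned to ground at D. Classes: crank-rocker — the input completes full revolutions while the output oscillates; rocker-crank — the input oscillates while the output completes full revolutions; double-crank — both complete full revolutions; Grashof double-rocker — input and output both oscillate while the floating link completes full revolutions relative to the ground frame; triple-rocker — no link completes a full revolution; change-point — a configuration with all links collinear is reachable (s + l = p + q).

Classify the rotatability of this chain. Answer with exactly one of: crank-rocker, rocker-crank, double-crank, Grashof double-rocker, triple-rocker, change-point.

lengths: ground=10, input=4, coupler=10, output=3
sorted: s=3 (shortest), l=10 (longest), p+q=14
s + l = 13 vs p + q = 14
s + l < p + q (Grashof) with shortest = output link → rocker-crank

rocker-crank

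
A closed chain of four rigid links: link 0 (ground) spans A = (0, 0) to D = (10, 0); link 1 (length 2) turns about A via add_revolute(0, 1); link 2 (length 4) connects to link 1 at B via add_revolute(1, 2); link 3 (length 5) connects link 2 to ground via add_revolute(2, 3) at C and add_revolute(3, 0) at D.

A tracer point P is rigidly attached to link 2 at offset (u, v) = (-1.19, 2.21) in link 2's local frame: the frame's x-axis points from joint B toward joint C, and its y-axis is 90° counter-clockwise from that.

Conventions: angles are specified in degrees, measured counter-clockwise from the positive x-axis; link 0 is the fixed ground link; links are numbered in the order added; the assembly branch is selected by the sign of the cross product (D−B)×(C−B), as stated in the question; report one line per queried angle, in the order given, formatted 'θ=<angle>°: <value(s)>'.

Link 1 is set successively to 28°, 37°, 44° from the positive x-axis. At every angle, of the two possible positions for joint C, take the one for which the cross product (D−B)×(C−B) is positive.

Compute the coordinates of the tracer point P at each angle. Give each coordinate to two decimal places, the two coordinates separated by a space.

A=(0,0), D=(10.00,0)
θ=28°: B = A + 2.00·(cos28°, sin28°) = (1.7659, 0.9389)
θ=28°: |BD| = 8.2875
θ=28°: circle(B,4.00) ∩ circle(D,5.00): a=3.6007, h=1.7420
θ=28°:   candidates: C₊=(5.5408,2.2618) cross=14.437; C₋=(5.1461,-1.1998) cross=-14.437
θ=28°:   branch + wants cross > 0 → take C=(5.5408,2.2618) (cross=14.437)
θ=28°: ex = (C−B)/|BC| = (0.9437,0.3307); ey = (-0.3307,0.9437)
θ=28°: P = B + -1.19·ex + 2.21·ey = (-0.0880,2.6310)
θ=37°: B = A + 2.00·(cos37°, sin37°) = (1.5973, 1.2036)
θ=37°: |BD| = 8.4885
θ=37°: circle(B,4.00) ∩ circle(D,5.00): a=3.7141, h=1.4850
θ=37°:   candidates: C₊=(5.4844,2.1470) cross=12.606; C₋=(5.0633,-0.7930) cross=-12.606
θ=37°:   branch + wants cross > 0 → take C=(5.4844,2.1470) (cross=12.606)
θ=37°: ex = (C−B)/|BC| = (0.9718,0.2358); ey = (-0.2358,0.9718)
θ=37°: P = B + -1.19·ex + 2.21·ey = (-0.0804,3.0706)
θ=44°: B = A + 2.00·(cos44°, sin44°) = (1.4387, 1.3893)
θ=44°: |BD| = 8.6733
θ=44°: circle(B,4.00) ∩ circle(D,5.00): a=3.8178, h=1.1934
θ=44°:   candidates: C₊=(5.3984,1.9558) cross=10.351; C₋=(5.0160,-0.4002) cross=-10.351
θ=44°:   branch + wants cross > 0 → take C=(5.3984,1.9558) (cross=10.351)
θ=44°: ex = (C−B)/|BC| = (0.9899,0.1416); ey = (-0.1416,0.9899)
θ=44°: P = B + -1.19·ex + 2.21·ey = (-0.0523,3.4085)

θ=28°: -0.09 2.63
θ=37°: -0.08 3.07
θ=44°: -0.05 3.41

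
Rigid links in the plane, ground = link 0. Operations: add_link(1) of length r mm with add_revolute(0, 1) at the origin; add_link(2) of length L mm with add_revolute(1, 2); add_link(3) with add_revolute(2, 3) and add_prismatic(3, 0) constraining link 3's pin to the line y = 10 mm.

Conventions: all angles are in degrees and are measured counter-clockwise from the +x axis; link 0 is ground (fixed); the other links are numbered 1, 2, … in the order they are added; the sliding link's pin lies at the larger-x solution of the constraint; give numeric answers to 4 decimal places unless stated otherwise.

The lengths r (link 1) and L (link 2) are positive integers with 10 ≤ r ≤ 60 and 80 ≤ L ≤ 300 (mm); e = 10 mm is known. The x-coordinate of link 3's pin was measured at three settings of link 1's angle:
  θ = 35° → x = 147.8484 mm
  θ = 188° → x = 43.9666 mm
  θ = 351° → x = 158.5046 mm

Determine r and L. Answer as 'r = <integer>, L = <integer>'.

constraint per measurement: (x − r cos θ)² + (r sin θ − e)² = L²
subtracting the θ₁ and θ₂ equations cancels the r² and L² terms:
r = (x₁² − x₂²) / (2[(x₁cos θ₁ + e sin θ₁) − (x₂cos θ₂ + e sin θ₂)]) = 58.0000 → r = 58
L² = (x₁ − r cos θ₁)² + (r sin θ₁ − e)² = 10609.0037 → L = 103.0000 → L = 103
check at θ₃=351°: x = 158.5046 (printed 158.5046) ✓

r = 58, L = 103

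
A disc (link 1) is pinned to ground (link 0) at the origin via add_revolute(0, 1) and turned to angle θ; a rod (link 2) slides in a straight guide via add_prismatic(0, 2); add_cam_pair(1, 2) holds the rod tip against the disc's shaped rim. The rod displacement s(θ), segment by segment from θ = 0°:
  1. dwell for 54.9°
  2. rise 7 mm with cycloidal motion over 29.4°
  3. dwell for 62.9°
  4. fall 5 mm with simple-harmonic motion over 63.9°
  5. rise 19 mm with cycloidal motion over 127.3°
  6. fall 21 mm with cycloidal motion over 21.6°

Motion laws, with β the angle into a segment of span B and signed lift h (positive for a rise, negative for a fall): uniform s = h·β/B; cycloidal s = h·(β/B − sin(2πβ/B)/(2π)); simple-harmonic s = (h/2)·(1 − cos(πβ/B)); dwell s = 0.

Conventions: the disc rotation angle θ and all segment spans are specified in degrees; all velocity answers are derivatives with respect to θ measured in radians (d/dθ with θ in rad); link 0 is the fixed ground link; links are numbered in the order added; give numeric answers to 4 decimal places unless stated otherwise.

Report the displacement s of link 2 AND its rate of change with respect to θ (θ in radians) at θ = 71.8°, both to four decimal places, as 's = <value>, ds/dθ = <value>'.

segment 1 (0° to 54.9°, dwell): s unchanged at 0.0000
θ = 71.8° falls in segment 2 (54.9° to 84.3°, cycloidal, h = 7): β = 71.8 − 54.9 = 16.9°, B = 29.4°; Δs = 7·(0.5748 − sin(2π·0.5748)/(2π)) = 4.5285; s = 0.0000 + 4.5285 = 4.5285
velocity in seg [54.9°–84.3°] (cycloidal), θ in radians: β = 16.9° = 0.2950 rad, B = 29.4° = 0.5131 rad; ds/dθ = (h/B)(1 − cos(2πβ/B)) = (7/0.5131)(1 − cos(2π·0.5748)) = 25.803443 mm/rad

s = 4.5285, ds/dθ = 25.8034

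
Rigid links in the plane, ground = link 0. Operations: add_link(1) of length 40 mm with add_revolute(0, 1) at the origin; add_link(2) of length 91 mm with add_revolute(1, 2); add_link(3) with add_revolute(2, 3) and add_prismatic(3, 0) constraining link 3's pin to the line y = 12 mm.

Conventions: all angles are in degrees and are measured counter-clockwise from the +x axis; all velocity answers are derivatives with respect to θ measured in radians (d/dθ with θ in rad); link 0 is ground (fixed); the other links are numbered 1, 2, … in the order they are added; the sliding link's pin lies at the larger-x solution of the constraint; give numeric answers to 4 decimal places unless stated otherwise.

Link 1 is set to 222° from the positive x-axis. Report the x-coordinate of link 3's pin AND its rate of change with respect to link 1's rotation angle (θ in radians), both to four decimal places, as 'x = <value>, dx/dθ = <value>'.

geometry: r = 40 mm, L = 91 mm, e = 12 mm
crank pin P = (r cos θ, r sin θ) = (-29.725793, -26.765224)
h = r sin θ − e = -26.765224 − 12 = -38.765224
x = r cos θ + √(L² − h²) = -29.725793 + 82.330173 = 52.604380
dx/dθ = −r sin θ − h·r cos θ/√(L² − h²) (θ in radians; h = -38.765224) = 12.768812

x = 52.6044, dx/dθ = 12.7688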